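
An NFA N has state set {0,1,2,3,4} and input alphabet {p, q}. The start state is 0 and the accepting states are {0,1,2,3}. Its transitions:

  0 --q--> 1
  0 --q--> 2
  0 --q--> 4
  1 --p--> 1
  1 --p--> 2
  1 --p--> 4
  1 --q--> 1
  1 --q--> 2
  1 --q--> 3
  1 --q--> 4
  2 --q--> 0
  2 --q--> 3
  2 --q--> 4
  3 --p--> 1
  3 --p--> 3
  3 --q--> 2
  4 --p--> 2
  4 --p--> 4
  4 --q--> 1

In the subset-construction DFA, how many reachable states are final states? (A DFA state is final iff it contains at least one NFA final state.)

4

Start state of the DFA: {0}.
{0} --p--> ∅  [new]
{0} --q--> {1,2,4}  [new]
∅ --p--> ∅  [seen]
∅ --q--> ∅  [seen]
{1,2,4} --p--> {1,2,4}  [seen]
{1,2,4} --q--> {0,1,2,3,4}  [new]
{0,1,2,3,4} --p--> {1,2,3,4}  [new]
{0,1,2,3,4} --q--> {0,1,2,3,4}  [seen]
{1,2,3,4} --p--> {1,2,3,4}  [seen]
{1,2,3,4} --q--> {0,1,2,3,4}  [seen]
Reachable DFA states: {0}, ∅, {1,2,4}, {0,1,2,3,4}, {1,2,3,4}.
Accepting DFA states (contain an NFA accepting state): {0}, {1,2,4}, {0,1,2,3,4}, {1,2,3,4}.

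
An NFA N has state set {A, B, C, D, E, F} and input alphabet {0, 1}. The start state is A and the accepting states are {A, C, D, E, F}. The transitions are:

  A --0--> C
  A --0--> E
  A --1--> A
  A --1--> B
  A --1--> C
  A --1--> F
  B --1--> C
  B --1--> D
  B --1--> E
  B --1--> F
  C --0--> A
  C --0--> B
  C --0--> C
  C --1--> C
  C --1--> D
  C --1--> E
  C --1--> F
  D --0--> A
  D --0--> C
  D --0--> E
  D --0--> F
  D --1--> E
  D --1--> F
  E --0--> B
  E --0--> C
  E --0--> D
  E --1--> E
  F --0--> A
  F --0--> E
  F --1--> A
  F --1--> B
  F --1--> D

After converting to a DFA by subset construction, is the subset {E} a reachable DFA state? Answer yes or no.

Start state of the DFA: {A}.
{A} --0--> {C, E}  [new]
{A} --1--> {A, B, C, F}  [new]
{C, E} --0--> {A, B, C, D}  [new]
{C, E} --1--> {C, D, E, F}  [new]
{A, B, C, F} --0--> {A, B, C, E}  [new]
{A, B, C, F} --1--> {A, B, C, D, E, F}  [new]
{A, B, C, D} --0--> {A, B, C, E, F}  [new]
{A, B, C, D} --1--> {A, B, C, D, E, F}  [seen]
{C, D, E, F} --0--> {A, B, C, D, E, F}  [seen]
{C, D, E, F} --1--> {A, B, C, D, E, F}  [seen]
{A, B, C, E} --0--> {A, B, C, D, E}  [new]
{A, B, C, E} --1--> {A, B, C, D, E, F}  [seen]
{A, B, C, D, E, F} --0--> {A, B, C, D, E, F}  [seen]
{A, B, C, D, E, F} --1--> {A, B, C, D, E, F}  [seen]
{A, B, C, E, F} --0--> {A, B, C, D, E}  [seen]
{A, B, C, E, F} --1--> {A, B, C, D, E, F}  [seen]
{A, B, C, D, E} --0--> {A, B, C, D, E, F}  [seen]
{A, B, C, D, E} --1--> {A, B, C, D, E, F}  [seen]
Reachable DFA states: {A}, {C, E}, {A, B, C, F}, {A, B, C, D}, {C, D, E, F}, {A, B, C, E}, {A, B, C, D, E, F}, {A, B, C, E, F}, {A, B, C, D, E}.
{E} is not among them.

no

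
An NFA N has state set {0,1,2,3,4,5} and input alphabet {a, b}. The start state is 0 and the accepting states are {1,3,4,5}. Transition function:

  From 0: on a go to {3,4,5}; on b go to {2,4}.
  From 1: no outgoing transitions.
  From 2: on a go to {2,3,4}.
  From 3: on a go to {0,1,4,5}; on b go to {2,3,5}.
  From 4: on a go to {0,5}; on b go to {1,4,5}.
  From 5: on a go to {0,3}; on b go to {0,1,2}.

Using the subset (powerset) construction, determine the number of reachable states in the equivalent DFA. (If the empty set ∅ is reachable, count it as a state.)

9

Start state of the DFA: {0}.
{0} --a--> {3,4,5}  [new]
{0} --b--> {2,4}  [new]
{3,4,5} --a--> {0,1,3,4,5}  [new]
{3,4,5} --b--> {0,1,2,3,4,5}  [new]
{2,4} --a--> {0,2,3,4,5}  [new]
{2,4} --b--> {1,4,5}  [new]
{0,1,3,4,5} --a--> {0,1,3,4,5}  [seen]
{0,1,3,4,5} --b--> {0,1,2,3,4,5}  [seen]
{0,1,2,3,4,5} --a--> {0,1,2,3,4,5}  [seen]
{0,1,2,3,4,5} --b--> {0,1,2,3,4,5}  [seen]
{0,2,3,4,5} --a--> {0,1,2,3,4,5}  [seen]
{0,2,3,4,5} --b--> {0,1,2,3,4,5}  [seen]
{1,4,5} --a--> {0,3,5}  [new]
{1,4,5} --b--> {0,1,2,4,5}  [new]
{0,3,5} --a--> {0,1,3,4,5}  [seen]
{0,3,5} --b--> {0,1,2,3,4,5}  [seen]
{0,1,2,4,5} --a--> {0,2,3,4,5}  [seen]
{0,1,2,4,5} --b--> {0,1,2,4,5}  [seen]
Reachable DFA states: {0}, {3,4,5}, {2,4}, {0,1,3,4,5}, {0,1,2,3,4,5}, {0,2,3,4,5}, {1,4,5}, {0,3,5}, {0,1,2,4,5}.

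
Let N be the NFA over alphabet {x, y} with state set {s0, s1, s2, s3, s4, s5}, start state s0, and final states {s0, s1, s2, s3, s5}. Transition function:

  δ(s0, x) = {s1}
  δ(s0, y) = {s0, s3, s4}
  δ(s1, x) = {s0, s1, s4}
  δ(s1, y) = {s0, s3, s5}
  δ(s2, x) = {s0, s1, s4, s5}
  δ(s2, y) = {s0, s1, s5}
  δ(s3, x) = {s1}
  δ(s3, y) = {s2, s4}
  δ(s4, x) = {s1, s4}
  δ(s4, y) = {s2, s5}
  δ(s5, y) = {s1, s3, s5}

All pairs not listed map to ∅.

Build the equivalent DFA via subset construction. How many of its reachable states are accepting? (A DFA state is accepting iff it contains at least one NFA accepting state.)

10

Start state of the DFA: {s0}.
{s0} --x--> {s1}  [new]
{s0} --y--> {s0, s3, s4}  [new]
{s1} --x--> {s0, s1, s4}  [new]
{s1} --y--> {s0, s3, s5}  [new]
{s0, s3, s4} --x--> {s1, s4}  [new]
{s0, s3, s4} --y--> {s0, s2, s3, s4, s5}  [new]
{s0, s1, s4} --x--> {s0, s1, s4}  [seen]
{s0, s1, s4} --y--> {s0, s2, s3, s4, s5}  [seen]
{s0, s3, s5} --x--> {s1}  [seen]
{s0, s3, s5} --y--> {s0, s1, s2, s3, s4, s5}  [new]
{s1, s4} --x--> {s0, s1, s4}  [seen]
{s1, s4} --y--> {s0, s2, s3, s5}  [new]
{s0, s2, s3, s4, s5} --x--> {s0, s1, s4, s5}  [new]
{s0, s2, s3, s4, s5} --y--> {s0, s1, s2, s3, s4, s5}  [seen]
{s0, s1, s2, s3, s4, s5} --x--> {s0, s1, s4, s5}  [seen]
{s0, s1, s2, s3, s4, s5} --y--> {s0, s1, s2, s3, s4, s5}  [seen]
{s0, s2, s3, s5} --x--> {s0, s1, s4, s5}  [seen]
{s0, s2, s3, s5} --y--> {s0, s1, s2, s3, s4, s5}  [seen]
{s0, s1, s4, s5} --x--> {s0, s1, s4}  [seen]
{s0, s1, s4, s5} --y--> {s0, s1, s2, s3, s4, s5}  [seen]
Reachable DFA states: {s0}, {s1}, {s0, s3, s4}, {s0, s1, s4}, {s0, s3, s5}, {s1, s4}, {s0, s2, s3, s4, s5}, {s0, s1, s2, s3, s4, s5}, {s0, s2, s3, s5}, {s0, s1, s4, s5}.
Accepting DFA states (contain an NFA accepting state): {s0}, {s1}, {s0, s3, s4}, {s0, s1, s4}, {s0, s3, s5}, {s1, s4}, {s0, s2, s3, s4, s5}, {s0, s1, s2, s3, s4, s5}, {s0, s2, s3, s5}, {s0, s1, s4, s5}.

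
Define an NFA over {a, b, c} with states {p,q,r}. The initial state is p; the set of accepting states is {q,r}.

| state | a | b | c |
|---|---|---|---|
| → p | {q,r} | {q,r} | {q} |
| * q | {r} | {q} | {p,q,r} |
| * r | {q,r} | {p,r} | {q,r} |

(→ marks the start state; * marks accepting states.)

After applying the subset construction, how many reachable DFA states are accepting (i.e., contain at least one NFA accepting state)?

Start state of the DFA: {p}.
{p} --a--> {q,r}  [new]
{p} --b--> {q,r}  [seen]
{p} --c--> {q}  [new]
{q,r} --a--> {q,r}  [seen]
{q,r} --b--> {p,q,r}  [new]
{q,r} --c--> {p,q,r}  [seen]
{q} --a--> {r}  [new]
{q} --b--> {q}  [seen]
{q} --c--> {p,q,r}  [seen]
{p,q,r} --a--> {q,r}  [seen]
{p,q,r} --b--> {p,q,r}  [seen]
{p,q,r} --c--> {p,q,r}  [seen]
{r} --a--> {q,r}  [seen]
{r} --b--> {p,r}  [new]
{r} --c--> {q,r}  [seen]
{p,r} --a--> {q,r}  [seen]
{p,r} --b--> {p,q,r}  [seen]
{p,r} --c--> {q,r}  [seen]
Reachable DFA states: {p}, {q,r}, {q}, {p,q,r}, {r}, {p,r}.
Accepting DFA states (contain an NFA accepting state): {q,r}, {q}, {p,q,r}, {r}, {p,r}.

5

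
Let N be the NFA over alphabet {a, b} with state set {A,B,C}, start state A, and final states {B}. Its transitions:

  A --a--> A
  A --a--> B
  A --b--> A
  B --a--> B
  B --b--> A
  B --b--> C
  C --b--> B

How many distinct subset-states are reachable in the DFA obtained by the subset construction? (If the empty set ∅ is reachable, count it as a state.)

Start state of the DFA: {A}.
{A} --a--> {A,B}  [new]
{A} --b--> {A}  [seen]
{A,B} --a--> {A,B}  [seen]
{A,B} --b--> {A,C}  [new]
{A,C} --a--> {A,B}  [seen]
{A,C} --b--> {A,B}  [seen]
Reachable DFA states: {A}, {A,B}, {A,C}.

3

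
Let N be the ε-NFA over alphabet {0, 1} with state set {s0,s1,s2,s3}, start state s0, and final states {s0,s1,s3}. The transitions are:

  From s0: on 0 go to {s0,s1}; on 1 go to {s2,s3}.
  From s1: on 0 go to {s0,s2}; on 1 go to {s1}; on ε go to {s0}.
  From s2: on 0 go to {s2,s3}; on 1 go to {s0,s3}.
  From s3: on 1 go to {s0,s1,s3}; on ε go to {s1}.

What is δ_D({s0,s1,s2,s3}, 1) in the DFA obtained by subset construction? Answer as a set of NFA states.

{s0,s1,s2,s3}

δ(s0,1) = {s2,s3}; δ(s1,1) = {s1}; δ(s2,1) = {s0,s3}; δ(s3,1) = {s0,s1,s3}.
Union: {s0,s1,s2,s3}.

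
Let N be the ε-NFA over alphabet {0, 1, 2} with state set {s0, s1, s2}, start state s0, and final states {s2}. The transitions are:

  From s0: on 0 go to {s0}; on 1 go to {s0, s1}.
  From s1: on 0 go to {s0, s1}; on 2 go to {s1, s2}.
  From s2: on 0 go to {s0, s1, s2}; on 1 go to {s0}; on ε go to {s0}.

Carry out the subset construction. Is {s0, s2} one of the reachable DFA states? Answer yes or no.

no

Start state of the DFA: {s0} (ε-closure of the NFA start).
{s0} --0--> {s0}  [seen]
{s0} --1--> {s0, s1}  [new]
{s0} --2--> ∅  [new]
{s0, s1} --0--> {s0, s1}  [seen]
{s0, s1} --1--> {s0, s1}  [seen]
{s0, s1} --2--> {s0, s1, s2}  [new]
∅ --0--> ∅  [seen]
∅ --1--> ∅  [seen]
∅ --2--> ∅  [seen]
{s0, s1, s2} --0--> {s0, s1, s2}  [seen]
{s0, s1, s2} --1--> {s0, s1}  [seen]
{s0, s1, s2} --2--> {s0, s1, s2}  [seen]
Reachable DFA states: {s0}, {s0, s1}, ∅, {s0, s1, s2}.
{s0, s2} is not among them.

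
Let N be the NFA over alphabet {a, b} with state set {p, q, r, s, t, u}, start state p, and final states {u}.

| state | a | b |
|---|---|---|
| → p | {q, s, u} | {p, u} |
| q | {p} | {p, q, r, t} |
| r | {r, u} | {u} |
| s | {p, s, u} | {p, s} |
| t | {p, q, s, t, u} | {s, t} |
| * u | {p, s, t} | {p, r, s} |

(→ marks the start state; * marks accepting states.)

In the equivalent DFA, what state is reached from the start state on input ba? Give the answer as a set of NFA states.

{p, q, s, t, u}

Start: {p}.
δ(p,b) = {p, u}.
Union: {p, u}.
After b: {p, u}.
δ(p,a) = {q, s, u}; δ(u,a) = {p, s, t}.
Union: {p, q, s, t, u}.
After a: {p, q, s, t, u}.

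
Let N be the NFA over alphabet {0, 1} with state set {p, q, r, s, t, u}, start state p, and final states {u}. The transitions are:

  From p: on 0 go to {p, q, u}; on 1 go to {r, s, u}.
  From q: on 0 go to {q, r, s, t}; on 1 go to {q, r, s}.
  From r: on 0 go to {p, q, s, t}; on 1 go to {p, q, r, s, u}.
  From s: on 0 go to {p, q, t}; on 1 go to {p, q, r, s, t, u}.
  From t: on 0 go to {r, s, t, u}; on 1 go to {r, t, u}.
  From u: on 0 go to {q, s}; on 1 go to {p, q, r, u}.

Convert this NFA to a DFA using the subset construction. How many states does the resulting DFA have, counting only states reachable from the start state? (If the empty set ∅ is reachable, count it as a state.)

6

Start state of the DFA: {p}.
{p} --0--> {p, q, u}  [new]
{p} --1--> {r, s, u}  [new]
{p, q, u} --0--> {p, q, r, s, t, u}  [new]
{p, q, u} --1--> {p, q, r, s, u}  [new]
{r, s, u} --0--> {p, q, s, t}  [new]
{r, s, u} --1--> {p, q, r, s, t, u}  [seen]
{p, q, r, s, t, u} --0--> {p, q, r, s, t, u}  [seen]
{p, q, r, s, t, u} --1--> {p, q, r, s, t, u}  [seen]
{p, q, r, s, u} --0--> {p, q, r, s, t, u}  [seen]
{p, q, r, s, u} --1--> {p, q, r, s, t, u}  [seen]
{p, q, s, t} --0--> {p, q, r, s, t, u}  [seen]
{p, q, s, t} --1--> {p, q, r, s, t, u}  [seen]
Reachable DFA states: {p}, {p, q, u}, {r, s, u}, {p, q, r, s, t, u}, {p, q, r, s, u}, {p, q, s, t}.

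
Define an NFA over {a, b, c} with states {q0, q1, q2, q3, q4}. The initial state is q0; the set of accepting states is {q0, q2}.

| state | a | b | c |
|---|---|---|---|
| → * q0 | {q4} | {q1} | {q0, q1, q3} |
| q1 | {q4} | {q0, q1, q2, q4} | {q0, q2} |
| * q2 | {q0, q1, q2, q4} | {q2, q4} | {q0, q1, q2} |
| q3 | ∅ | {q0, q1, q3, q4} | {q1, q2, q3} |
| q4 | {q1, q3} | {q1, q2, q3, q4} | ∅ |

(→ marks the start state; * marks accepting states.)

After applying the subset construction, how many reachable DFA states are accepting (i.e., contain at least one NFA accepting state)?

Start state of the DFA: {q0}.
{q0} --a--> {q4}  [new]
{q0} --b--> {q1}  [new]
{q0} --c--> {q0, q1, q3}  [new]
{q4} --a--> {q1, q3}  [new]
{q4} --b--> {q1, q2, q3, q4}  [new]
{q4} --c--> ∅  [new]
{q1} --a--> {q4}  [seen]
{q1} --b--> {q0, q1, q2, q4}  [new]
{q1} --c--> {q0, q2}  [new]
{q0, q1, q3} --a--> {q4}  [seen]
{q0, q1, q3} --b--> {q0, q1, q2, q3, q4}  [new]
{q0, q1, q3} --c--> {q0, q1, q2, q3}  [new]
{q1, q3} --a--> {q4}  [seen]
{q1, q3} --b--> {q0, q1, q2, q3, q4}  [seen]
{q1, q3} --c--> {q0, q1, q2, q3}  [seen]
{q1, q2, q3, q4} --a--> {q0, q1, q2, q3, q4}  [seen]
{q1, q2, q3, q4} --b--> {q0, q1, q2, q3, q4}  [seen]
{q1, q2, q3, q4} --c--> {q0, q1, q2, q3}  [seen]
∅ --a--> ∅  [seen]
∅ --b--> ∅  [seen]
∅ --c--> ∅  [seen]
{q0, q1, q2, q4} --a--> {q0, q1, q2, q3, q4}  [seen]
{q0, q1, q2, q4} --b--> {q0, q1, q2, q3, q4}  [seen]
{q0, q1, q2, q4} --c--> {q0, q1, q2, q3}  [seen]
{q0, q2} --a--> {q0, q1, q2, q4}  [seen]
{q0, q2} --b--> {q1, q2, q4}  [new]
{q0, q2} --c--> {q0, q1, q2, q3}  [seen]
{q0, q1, q2, q3, q4} --a--> {q0, q1, q2, q3, q4}  [seen]
{q0, q1, q2, q3, q4} --b--> {q0, q1, q2, q3, q4}  [seen]
{q0, q1, q2, q3, q4} --c--> {q0, q1, q2, q3}  [seen]
{q0, q1, q2, q3} --a--> {q0, q1, q2, q4}  [seen]
{q0, q1, q2, q3} --b--> {q0, q1, q2, q3, q4}  [seen]
{q0, q1, q2, q3} --c--> {q0, q1, q2, q3}  [seen]
{q1, q2, q4} --a--> {q0, q1, q2, q3, q4}  [seen]
{q1, q2, q4} --b--> {q0, q1, q2, q3, q4}  [seen]
{q1, q2, q4} --c--> {q0, q1, q2}  [new]
{q0, q1, q2} --a--> {q0, q1, q2, q4}  [seen]
{q0, q1, q2} --b--> {q0, q1, q2, q4}  [seen]
{q0, q1, q2} --c--> {q0, q1, q2, q3}  [seen]
Reachable DFA states: {q0}, {q4}, {q1}, {q0, q1, q3}, {q1, q3}, {q1, q2, q3, q4}, ∅, {q0, q1, q2, q4}, {q0, q2}, {q0, q1, q2, q3, q4}, {q0, q1, q2, q3}, {q1, q2, q4}, {q0, q1, q2}.
Accepting DFA states (contain an NFA accepting state): {q0}, {q0, q1, q3}, {q1, q2, q3, q4}, {q0, q1, q2, q4}, {q0, q2}, {q0, q1, q2, q3, q4}, {q0, q1, q2, q3}, {q1, q2, q4}, {q0, q1, q2}.

9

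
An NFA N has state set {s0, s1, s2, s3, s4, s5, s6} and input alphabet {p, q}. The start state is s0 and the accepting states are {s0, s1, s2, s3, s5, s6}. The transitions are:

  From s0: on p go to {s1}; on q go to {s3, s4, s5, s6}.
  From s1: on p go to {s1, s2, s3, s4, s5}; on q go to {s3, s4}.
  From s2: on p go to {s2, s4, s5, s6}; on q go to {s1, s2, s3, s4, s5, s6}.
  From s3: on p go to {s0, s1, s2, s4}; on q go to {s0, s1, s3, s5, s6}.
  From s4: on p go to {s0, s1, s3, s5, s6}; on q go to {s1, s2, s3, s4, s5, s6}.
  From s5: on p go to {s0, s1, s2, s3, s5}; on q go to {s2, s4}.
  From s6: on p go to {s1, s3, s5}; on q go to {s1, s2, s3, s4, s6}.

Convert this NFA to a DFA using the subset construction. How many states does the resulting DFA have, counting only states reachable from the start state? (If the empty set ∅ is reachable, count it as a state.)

Start state of the DFA: {s0}.
{s0} --p--> {s1}  [new]
{s0} --q--> {s3, s4, s5, s6}  [new]
{s1} --p--> {s1, s2, s3, s4, s5}  [new]
{s1} --q--> {s3, s4}  [new]
{s3, s4, s5, s6} --p--> {s0, s1, s2, s3, s4, s5, s6}  [new]
{s3, s4, s5, s6} --q--> {s0, s1, s2, s3, s4, s5, s6}  [seen]
{s1, s2, s3, s4, s5} --p--> {s0, s1, s2, s3, s4, s5, s6}  [seen]
{s1, s2, s3, s4, s5} --q--> {s0, s1, s2, s3, s4, s5, s6}  [seen]
{s3, s4} --p--> {s0, s1, s2, s3, s4, s5, s6}  [seen]
{s3, s4} --q--> {s0, s1, s2, s3, s4, s5, s6}  [seen]
{s0, s1, s2, s3, s4, s5, s6} --p--> {s0, s1, s2, s3, s4, s5, s6}  [seen]
{s0, s1, s2, s3, s4, s5, s6} --q--> {s0, s1, s2, s3, s4, s5, s6}  [seen]
Reachable DFA states: {s0}, {s1}, {s3, s4, s5, s6}, {s1, s2, s3, s4, s5}, {s3, s4}, {s0, s1, s2, s3, s4, s5, s6}.

6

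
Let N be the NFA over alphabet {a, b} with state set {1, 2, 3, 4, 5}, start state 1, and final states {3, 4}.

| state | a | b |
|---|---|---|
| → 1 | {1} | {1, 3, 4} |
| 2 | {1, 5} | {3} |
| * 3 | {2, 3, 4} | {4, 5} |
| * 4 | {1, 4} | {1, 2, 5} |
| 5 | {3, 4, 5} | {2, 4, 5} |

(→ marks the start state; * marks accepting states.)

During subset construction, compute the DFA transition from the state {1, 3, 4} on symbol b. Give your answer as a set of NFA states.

{1, 2, 3, 4, 5}

δ(1,b) = {1, 3, 4}; δ(3,b) = {4, 5}; δ(4,b) = {1, 2, 5}.
Union: {1, 2, 3, 4, 5}.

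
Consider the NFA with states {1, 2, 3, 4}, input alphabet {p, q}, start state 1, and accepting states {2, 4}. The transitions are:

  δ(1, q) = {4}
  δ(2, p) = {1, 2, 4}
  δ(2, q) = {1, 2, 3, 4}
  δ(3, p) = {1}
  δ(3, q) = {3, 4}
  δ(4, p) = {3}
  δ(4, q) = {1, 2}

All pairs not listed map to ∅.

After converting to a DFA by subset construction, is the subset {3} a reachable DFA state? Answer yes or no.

yes

Start state of the DFA: {1}.
{1} --p--> ∅  [new]
{1} --q--> {4}  [new]
∅ --p--> ∅  [seen]
∅ --q--> ∅  [seen]
{4} --p--> {3}  [new]
{4} --q--> {1, 2}  [new]
{3} --p--> {1}  [seen]
{3} --q--> {3, 4}  [new]
{1, 2} --p--> {1, 2, 4}  [new]
{1, 2} --q--> {1, 2, 3, 4}  [new]
{3, 4} --p--> {1, 3}  [new]
{3, 4} --q--> {1, 2, 3, 4}  [seen]
{1, 2, 4} --p--> {1, 2, 3, 4}  [seen]
{1, 2, 4} --q--> {1, 2, 3, 4}  [seen]
{1, 2, 3, 4} --p--> {1, 2, 3, 4}  [seen]
{1, 2, 3, 4} --q--> {1, 2, 3, 4}  [seen]
{1, 3} --p--> {1}  [seen]
{1, 3} --q--> {3, 4}  [seen]
Reachable DFA states: {1}, ∅, {4}, {3}, {1, 2}, {3, 4}, {1, 2, 4}, {1, 2, 3, 4}, {1, 3}.
{3} is among them.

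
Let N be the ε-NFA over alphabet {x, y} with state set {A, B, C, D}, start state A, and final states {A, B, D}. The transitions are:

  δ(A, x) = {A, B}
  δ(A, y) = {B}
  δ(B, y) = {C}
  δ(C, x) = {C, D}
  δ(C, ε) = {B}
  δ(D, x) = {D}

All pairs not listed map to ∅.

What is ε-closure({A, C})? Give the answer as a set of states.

Begin with {A, C}.
C →ε {B}; add B.
ε-closure = {A, B, C}.

{A, B, C}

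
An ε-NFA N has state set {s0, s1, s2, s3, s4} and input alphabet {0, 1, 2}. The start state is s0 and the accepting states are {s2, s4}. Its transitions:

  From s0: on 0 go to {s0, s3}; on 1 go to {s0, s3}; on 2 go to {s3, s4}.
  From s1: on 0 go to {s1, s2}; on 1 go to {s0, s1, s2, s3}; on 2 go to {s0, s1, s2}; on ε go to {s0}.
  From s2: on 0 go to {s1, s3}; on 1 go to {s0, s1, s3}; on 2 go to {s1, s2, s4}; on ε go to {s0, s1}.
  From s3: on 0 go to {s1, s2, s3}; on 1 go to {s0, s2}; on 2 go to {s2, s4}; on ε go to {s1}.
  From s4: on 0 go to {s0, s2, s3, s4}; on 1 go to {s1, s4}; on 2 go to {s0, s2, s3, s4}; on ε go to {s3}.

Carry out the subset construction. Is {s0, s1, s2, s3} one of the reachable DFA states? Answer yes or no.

yes

Start state of the DFA: {s0} (ε-closure of the NFA start).
{s0} --0--> {s0, s1, s3}  [new]
{s0} --1--> {s0, s1, s3}  [seen]
{s0} --2--> {s0, s1, s3, s4}  [new]
{s0, s1, s3} --0--> {s0, s1, s2, s3}  [new]
{s0, s1, s3} --1--> {s0, s1, s2, s3}  [seen]
{s0, s1, s3} --2--> {s0, s1, s2, s3, s4}  [new]
{s0, s1, s3, s4} --0--> {s0, s1, s2, s3, s4}  [seen]
{s0, s1, s3, s4} --1--> {s0, s1, s2, s3, s4}  [seen]
{s0, s1, s3, s4} --2--> {s0, s1, s2, s3, s4}  [seen]
{s0, s1, s2, s3} --0--> {s0, s1, s2, s3}  [seen]
{s0, s1, s2, s3} --1--> {s0, s1, s2, s3}  [seen]
{s0, s1, s2, s3} --2--> {s0, s1, s2, s3, s4}  [seen]
{s0, s1, s2, s3, s4} --0--> {s0, s1, s2, s3, s4}  [seen]
{s0, s1, s2, s3, s4} --1--> {s0, s1, s2, s3, s4}  [seen]
{s0, s1, s2, s3, s4} --2--> {s0, s1, s2, s3, s4}  [seen]
Reachable DFA states: {s0}, {s0, s1, s3}, {s0, s1, s3, s4}, {s0, s1, s2, s3}, {s0, s1, s2, s3, s4}.
{s0, s1, s2, s3} is among them.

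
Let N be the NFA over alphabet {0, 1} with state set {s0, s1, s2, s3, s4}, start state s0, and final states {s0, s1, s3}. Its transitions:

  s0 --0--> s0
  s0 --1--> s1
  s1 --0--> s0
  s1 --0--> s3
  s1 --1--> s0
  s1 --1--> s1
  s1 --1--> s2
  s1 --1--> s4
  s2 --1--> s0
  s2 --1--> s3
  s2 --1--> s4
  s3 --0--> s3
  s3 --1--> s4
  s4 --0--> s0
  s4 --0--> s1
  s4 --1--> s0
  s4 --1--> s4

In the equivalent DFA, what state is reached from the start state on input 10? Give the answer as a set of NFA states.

{s0, s3}

Start: {s0}.
δ(s0,1) = {s1}.
Union: {s1}.
After 1: {s1}.
δ(s1,0) = {s0, s3}.
Union: {s0, s3}.
After 0: {s0, s3}.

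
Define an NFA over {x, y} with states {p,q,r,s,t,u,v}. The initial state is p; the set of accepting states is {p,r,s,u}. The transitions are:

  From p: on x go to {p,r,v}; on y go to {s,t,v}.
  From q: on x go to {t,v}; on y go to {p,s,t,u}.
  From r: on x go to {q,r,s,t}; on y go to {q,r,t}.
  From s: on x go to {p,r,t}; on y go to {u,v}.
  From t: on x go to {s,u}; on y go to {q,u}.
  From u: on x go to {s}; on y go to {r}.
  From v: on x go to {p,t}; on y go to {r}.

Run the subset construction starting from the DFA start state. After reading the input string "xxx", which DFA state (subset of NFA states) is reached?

Start: {p}.
δ(p,x) = {p,r,v}.
Union: {p,r,v}.
After x: {p,r,v}.
δ(p,x) = {p,r,v}; δ(r,x) = {q,r,s,t}; δ(v,x) = {p,t}.
Union: {p,q,r,s,t,v}.
After x: {p,q,r,s,t,v}.
δ(p,x) = {p,r,v}; δ(q,x) = {t,v}; δ(r,x) = {q,r,s,t}; δ(s,x) = {p,r,t}; δ(t,x) = {s,u}; δ(v,x) = {p,t}.
Union: {p,q,r,s,t,u,v}.
After x: {p,q,r,s,t,u,v}.

{p,q,r,s,t,u,v}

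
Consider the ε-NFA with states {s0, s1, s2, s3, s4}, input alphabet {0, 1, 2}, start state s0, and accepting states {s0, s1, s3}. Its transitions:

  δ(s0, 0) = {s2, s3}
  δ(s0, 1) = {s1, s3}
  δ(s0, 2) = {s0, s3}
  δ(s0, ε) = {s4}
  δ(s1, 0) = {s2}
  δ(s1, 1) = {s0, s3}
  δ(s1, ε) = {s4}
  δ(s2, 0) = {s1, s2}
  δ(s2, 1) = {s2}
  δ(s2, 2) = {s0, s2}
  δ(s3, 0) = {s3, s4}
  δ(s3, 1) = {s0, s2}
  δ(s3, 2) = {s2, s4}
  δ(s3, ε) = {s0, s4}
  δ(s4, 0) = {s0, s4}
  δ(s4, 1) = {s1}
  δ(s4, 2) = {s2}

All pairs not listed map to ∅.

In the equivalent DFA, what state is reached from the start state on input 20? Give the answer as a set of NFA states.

Start: {s0, s4}.
δ(s0,2) = {s0, s3}; δ(s4,2) = {s2}.
Union: {s0, s2, s3}.
ε-closure gives {s0, s2, s3, s4}.
After 2: {s0, s2, s3, s4}.
δ(s0,0) = {s2, s3}; δ(s2,0) = {s1, s2}; δ(s3,0) = {s3, s4}; δ(s4,0) = {s0, s4}.
Union: {s0, s1, s2, s3, s4}.
After 0: {s0, s1, s2, s3, s4}.

{s0, s1, s2, s3, s4}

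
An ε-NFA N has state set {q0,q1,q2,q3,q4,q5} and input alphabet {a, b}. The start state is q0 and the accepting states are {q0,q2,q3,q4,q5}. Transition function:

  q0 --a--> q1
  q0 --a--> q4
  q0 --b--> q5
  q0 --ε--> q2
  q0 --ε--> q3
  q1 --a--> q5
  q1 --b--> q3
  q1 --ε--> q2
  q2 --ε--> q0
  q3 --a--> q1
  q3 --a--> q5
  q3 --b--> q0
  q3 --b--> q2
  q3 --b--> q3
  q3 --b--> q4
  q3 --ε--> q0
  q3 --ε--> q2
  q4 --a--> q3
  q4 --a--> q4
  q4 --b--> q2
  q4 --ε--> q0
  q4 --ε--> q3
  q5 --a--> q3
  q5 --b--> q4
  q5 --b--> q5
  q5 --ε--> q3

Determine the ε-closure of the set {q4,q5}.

Begin with {q4,q5}.
q4 →ε {q0,q3}; add q0, q3.
q3 →ε {q0,q2}; add q2.
ε-closure = {q0,q2,q3,q4,q5}.

{q0,q2,q3,q4,q5}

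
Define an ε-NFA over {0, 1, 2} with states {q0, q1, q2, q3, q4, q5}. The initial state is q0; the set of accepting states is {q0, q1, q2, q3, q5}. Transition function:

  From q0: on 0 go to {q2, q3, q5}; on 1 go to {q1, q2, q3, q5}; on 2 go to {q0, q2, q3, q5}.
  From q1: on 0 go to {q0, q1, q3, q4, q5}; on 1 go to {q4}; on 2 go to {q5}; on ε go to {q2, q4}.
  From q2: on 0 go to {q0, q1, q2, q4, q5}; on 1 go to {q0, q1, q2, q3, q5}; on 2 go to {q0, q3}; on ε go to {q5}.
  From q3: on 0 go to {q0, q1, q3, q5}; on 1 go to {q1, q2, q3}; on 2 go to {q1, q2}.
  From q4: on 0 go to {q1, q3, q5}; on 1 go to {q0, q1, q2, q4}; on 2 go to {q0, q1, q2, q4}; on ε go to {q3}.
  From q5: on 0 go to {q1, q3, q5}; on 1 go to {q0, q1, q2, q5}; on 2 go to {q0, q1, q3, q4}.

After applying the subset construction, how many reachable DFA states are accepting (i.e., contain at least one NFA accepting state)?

5

Start state of the DFA: {q0} (ε-closure of the NFA start).
{q0} --0--> {q2, q3, q5}  [new]
{q0} --1--> {q1, q2, q3, q4, q5}  [new]
{q0} --2--> {q0, q2, q3, q5}  [new]
{q2, q3, q5} --0--> {q0, q1, q2, q3, q4, q5}  [new]
{q2, q3, q5} --1--> {q0, q1, q2, q3, q4, q5}  [seen]
{q2, q3, q5} --2--> {q0, q1, q2, q3, q4, q5}  [seen]
{q1, q2, q3, q4, q5} --0--> {q0, q1, q2, q3, q4, q5}  [seen]
{q1, q2, q3, q4, q5} --1--> {q0, q1, q2, q3, q4, q5}  [seen]
{q1, q2, q3, q4, q5} --2--> {q0, q1, q2, q3, q4, q5}  [seen]
{q0, q2, q3, q5} --0--> {q0, q1, q2, q3, q4, q5}  [seen]
{q0, q2, q3, q5} --1--> {q0, q1, q2, q3, q4, q5}  [seen]
{q0, q2, q3, q5} --2--> {q0, q1, q2, q3, q4, q5}  [seen]
{q0, q1, q2, q3, q4, q5} --0--> {q0, q1, q2, q3, q4, q5}  [seen]
{q0, q1, q2, q3, q4, q5} --1--> {q0, q1, q2, q3, q4, q5}  [seen]
{q0, q1, q2, q3, q4, q5} --2--> {q0, q1, q2, q3, q4, q5}  [seen]
Reachable DFA states: {q0}, {q2, q3, q5}, {q1, q2, q3, q4, q5}, {q0, q2, q3, q5}, {q0, q1, q2, q3, q4, q5}.
Accepting DFA states (contain an NFA accepting state): {q0}, {q2, q3, q5}, {q1, q2, q3, q4, q5}, {q0, q2, q3, q5}, {q0, q1, q2, q3, q4, q5}.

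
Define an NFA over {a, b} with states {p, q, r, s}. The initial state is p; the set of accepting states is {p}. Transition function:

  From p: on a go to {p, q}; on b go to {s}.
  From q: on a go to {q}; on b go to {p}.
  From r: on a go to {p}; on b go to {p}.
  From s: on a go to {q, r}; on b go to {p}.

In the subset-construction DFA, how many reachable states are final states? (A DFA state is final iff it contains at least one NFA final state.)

Start state of the DFA: {p}.
{p} --a--> {p, q}  [new]
{p} --b--> {s}  [new]
{p, q} --a--> {p, q}  [seen]
{p, q} --b--> {p, s}  [new]
{s} --a--> {q, r}  [new]
{s} --b--> {p}  [seen]
{p, s} --a--> {p, q, r}  [new]
{p, s} --b--> {p, s}  [seen]
{q, r} --a--> {p, q}  [seen]
{q, r} --b--> {p}  [seen]
{p, q, r} --a--> {p, q}  [seen]
{p, q, r} --b--> {p, s}  [seen]
Reachable DFA states: {p}, {p, q}, {s}, {p, s}, {q, r}, {p, q, r}.
Accepting DFA states (contain an NFA accepting state): {p}, {p, q}, {p, s}, {p, q, r}.

4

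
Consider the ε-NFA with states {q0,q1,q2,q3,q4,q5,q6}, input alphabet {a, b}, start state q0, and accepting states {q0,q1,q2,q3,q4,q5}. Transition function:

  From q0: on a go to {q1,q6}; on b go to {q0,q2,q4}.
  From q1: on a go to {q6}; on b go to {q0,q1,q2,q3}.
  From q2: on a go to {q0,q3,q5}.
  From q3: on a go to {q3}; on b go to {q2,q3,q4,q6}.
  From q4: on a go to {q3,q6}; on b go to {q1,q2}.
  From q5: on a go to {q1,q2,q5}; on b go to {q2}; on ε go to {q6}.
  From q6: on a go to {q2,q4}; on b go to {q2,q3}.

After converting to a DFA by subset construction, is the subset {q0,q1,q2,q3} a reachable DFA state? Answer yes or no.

yes

Start state of the DFA: {q0} (ε-closure of the NFA start).
{q0} --a--> {q1,q6}  [new]
{q0} --b--> {q0,q2,q4}  [new]
{q1,q6} --a--> {q2,q4,q6}  [new]
{q1,q6} --b--> {q0,q1,q2,q3}  [new]
{q0,q2,q4} --a--> {q0,q1,q3,q5,q6}  [new]
{q0,q2,q4} --b--> {q0,q1,q2,q4}  [new]
{q2,q4,q6} --a--> {q0,q2,q3,q4,q5,q6}  [new]
{q2,q4,q6} --b--> {q1,q2,q3}  [new]
{q0,q1,q2,q3} --a--> {q0,q1,q3,q5,q6}  [seen]
{q0,q1,q2,q3} --b--> {q0,q1,q2,q3,q4,q6}  [new]
{q0,q1,q3,q5,q6} --a--> {q1,q2,q3,q4,q5,q6}  [new]
{q0,q1,q3,q5,q6} --b--> {q0,q1,q2,q3,q4,q6}  [seen]
{q0,q1,q2,q4} --a--> {q0,q1,q3,q5,q6}  [seen]
{q0,q1,q2,q4} --b--> {q0,q1,q2,q3,q4}  [new]
{q0,q2,q3,q4,q5,q6} --a--> {q0,q1,q2,q3,q4,q5,q6}  [new]
{q0,q2,q3,q4,q5,q6} --b--> {q0,q1,q2,q3,q4,q6}  [seen]
{q1,q2,q3} --a--> {q0,q3,q5,q6}  [new]
{q1,q2,q3} --b--> {q0,q1,q2,q3,q4,q6}  [seen]
{q0,q1,q2,q3,q4,q6} --a--> {q0,q1,q2,q3,q4,q5,q6}  [seen]
{q0,q1,q2,q3,q4,q6} --b--> {q0,q1,q2,q3,q4,q6}  [seen]
{q1,q2,q3,q4,q5,q6} --a--> {q0,q1,q2,q3,q4,q5,q6}  [seen]
{q1,q2,q3,q4,q5,q6} --b--> {q0,q1,q2,q3,q4,q6}  [seen]
{q0,q1,q2,q3,q4} --a--> {q0,q1,q3,q5,q6}  [seen]
{q0,q1,q2,q3,q4} --b--> {q0,q1,q2,q3,q4,q6}  [seen]
{q0,q1,q2,q3,q4,q5,q6} --a--> {q0,q1,q2,q3,q4,q5,q6}  [seen]
{q0,q1,q2,q3,q4,q5,q6} --b--> {q0,q1,q2,q3,q4,q6}  [seen]
{q0,q3,q5,q6} --a--> {q1,q2,q3,q4,q5,q6}  [seen]
{q0,q3,q5,q6} --b--> {q0,q2,q3,q4,q6}  [new]
{q0,q2,q3,q4,q6} --a--> {q0,q1,q2,q3,q4,q5,q6}  [seen]
{q0,q2,q3,q4,q6} --b--> {q0,q1,q2,q3,q4,q6}  [seen]
Reachable DFA states: {q0}, {q1,q6}, {q0,q2,q4}, {q2,q4,q6}, {q0,q1,q2,q3}, {q0,q1,q3,q5,q6}, {q0,q1,q2,q4}, {q0,q2,q3,q4,q5,q6}, {q1,q2,q3}, {q0,q1,q2,q3,q4,q6}, {q1,q2,q3,q4,q5,q6}, {q0,q1,q2,q3,q4}, {q0,q1,q2,q3,q4,q5,q6}, {q0,q3,q5,q6}, {q0,q2,q3,q4,q6}.
{q0,q1,q2,q3} is among them.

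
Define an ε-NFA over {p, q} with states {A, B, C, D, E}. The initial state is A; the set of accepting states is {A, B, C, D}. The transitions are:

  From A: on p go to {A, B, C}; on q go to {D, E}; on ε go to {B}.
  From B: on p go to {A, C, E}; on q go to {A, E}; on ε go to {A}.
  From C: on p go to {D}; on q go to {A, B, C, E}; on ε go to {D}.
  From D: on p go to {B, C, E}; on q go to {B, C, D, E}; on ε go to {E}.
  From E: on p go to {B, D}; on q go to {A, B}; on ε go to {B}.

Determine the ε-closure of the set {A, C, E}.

{A, B, C, D, E}

Begin with {A, C, E}.
A →ε {B}; add B.
C →ε {D}; add D.
ε-closure = {A, B, C, D, E}.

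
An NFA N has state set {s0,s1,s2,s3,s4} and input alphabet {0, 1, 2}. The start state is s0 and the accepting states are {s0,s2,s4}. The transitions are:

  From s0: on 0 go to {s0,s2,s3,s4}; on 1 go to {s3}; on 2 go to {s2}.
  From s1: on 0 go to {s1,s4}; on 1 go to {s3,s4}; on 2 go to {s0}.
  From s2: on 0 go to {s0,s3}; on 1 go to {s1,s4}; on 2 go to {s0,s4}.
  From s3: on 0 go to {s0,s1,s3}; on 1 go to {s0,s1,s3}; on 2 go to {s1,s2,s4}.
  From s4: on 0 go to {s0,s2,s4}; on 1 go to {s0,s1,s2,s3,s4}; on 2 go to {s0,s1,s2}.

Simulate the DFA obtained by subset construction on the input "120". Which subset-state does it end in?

Start: {s0}.
δ(s0,1) = {s3}.
Union: {s3}.
After 1: {s3}.
δ(s3,2) = {s1,s2,s4}.
Union: {s1,s2,s4}.
After 2: {s1,s2,s4}.
δ(s1,0) = {s1,s4}; δ(s2,0) = {s0,s3}; δ(s4,0) = {s0,s2,s4}.
Union: {s0,s1,s2,s3,s4}.
After 0: {s0,s1,s2,s3,s4}.

{s0,s1,s2,s3,s4}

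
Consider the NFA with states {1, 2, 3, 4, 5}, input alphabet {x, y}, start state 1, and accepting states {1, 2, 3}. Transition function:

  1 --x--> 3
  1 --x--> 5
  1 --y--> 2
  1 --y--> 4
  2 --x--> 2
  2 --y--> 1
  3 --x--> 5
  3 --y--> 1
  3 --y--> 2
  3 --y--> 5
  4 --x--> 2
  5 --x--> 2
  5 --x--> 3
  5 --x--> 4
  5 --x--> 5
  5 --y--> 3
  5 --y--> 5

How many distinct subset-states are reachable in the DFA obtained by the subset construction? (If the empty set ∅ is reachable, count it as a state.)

Start state of the DFA: {1}.
{1} --x--> {3, 5}  [new]
{1} --y--> {2, 4}  [new]
{3, 5} --x--> {2, 3, 4, 5}  [new]
{3, 5} --y--> {1, 2, 3, 5}  [new]
{2, 4} --x--> {2}  [new]
{2, 4} --y--> {1}  [seen]
{2, 3, 4, 5} --x--> {2, 3, 4, 5}  [seen]
{2, 3, 4, 5} --y--> {1, 2, 3, 5}  [seen]
{1, 2, 3, 5} --x--> {2, 3, 4, 5}  [seen]
{1, 2, 3, 5} --y--> {1, 2, 3, 4, 5}  [new]
{2} --x--> {2}  [seen]
{2} --y--> {1}  [seen]
{1, 2, 3, 4, 5} --x--> {2, 3, 4, 5}  [seen]
{1, 2, 3, 4, 5} --y--> {1, 2, 3, 4, 5}  [seen]
Reachable DFA states: {1}, {3, 5}, {2, 4}, {2, 3, 4, 5}, {1, 2, 3, 5}, {2}, {1, 2, 3, 4, 5}.

7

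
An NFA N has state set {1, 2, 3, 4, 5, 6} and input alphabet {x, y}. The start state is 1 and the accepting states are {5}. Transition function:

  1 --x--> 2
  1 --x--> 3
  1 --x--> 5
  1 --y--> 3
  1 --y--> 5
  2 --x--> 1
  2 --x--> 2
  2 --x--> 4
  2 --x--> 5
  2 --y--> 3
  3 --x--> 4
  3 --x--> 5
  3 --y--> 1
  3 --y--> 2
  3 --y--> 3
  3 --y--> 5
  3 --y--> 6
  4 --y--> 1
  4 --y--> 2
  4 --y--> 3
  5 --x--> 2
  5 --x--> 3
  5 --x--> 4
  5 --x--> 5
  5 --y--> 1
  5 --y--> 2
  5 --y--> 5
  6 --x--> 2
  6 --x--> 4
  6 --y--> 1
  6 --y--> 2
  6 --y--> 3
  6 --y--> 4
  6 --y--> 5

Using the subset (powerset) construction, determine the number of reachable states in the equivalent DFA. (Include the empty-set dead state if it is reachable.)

Start state of the DFA: {1}.
{1} --x--> {2, 3, 5}  [new]
{1} --y--> {3, 5}  [new]
{2, 3, 5} --x--> {1, 2, 3, 4, 5}  [new]
{2, 3, 5} --y--> {1, 2, 3, 5, 6}  [new]
{3, 5} --x--> {2, 3, 4, 5}  [new]
{3, 5} --y--> {1, 2, 3, 5, 6}  [seen]
{1, 2, 3, 4, 5} --x--> {1, 2, 3, 4, 5}  [seen]
{1, 2, 3, 4, 5} --y--> {1, 2, 3, 5, 6}  [seen]
{1, 2, 3, 5, 6} --x--> {1, 2, 3, 4, 5}  [seen]
{1, 2, 3, 5, 6} --y--> {1, 2, 3, 4, 5, 6}  [new]
{2, 3, 4, 5} --x--> {1, 2, 3, 4, 5}  [seen]
{2, 3, 4, 5} --y--> {1, 2, 3, 5, 6}  [seen]
{1, 2, 3, 4, 5, 6} --x--> {1, 2, 3, 4, 5}  [seen]
{1, 2, 3, 4, 5, 6} --y--> {1, 2, 3, 4, 5, 6}  [seen]
Reachable DFA states: {1}, {2, 3, 5}, {3, 5}, {1, 2, 3, 4, 5}, {1, 2, 3, 5, 6}, {2, 3, 4, 5}, {1, 2, 3, 4, 5, 6}.

7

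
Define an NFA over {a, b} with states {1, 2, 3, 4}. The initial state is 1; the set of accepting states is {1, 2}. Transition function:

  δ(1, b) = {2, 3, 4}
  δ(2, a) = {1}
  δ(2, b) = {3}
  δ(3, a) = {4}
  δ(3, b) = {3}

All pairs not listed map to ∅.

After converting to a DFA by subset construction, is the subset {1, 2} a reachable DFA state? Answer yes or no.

Start state of the DFA: {1}.
{1} --a--> ∅  [new]
{1} --b--> {2, 3, 4}  [new]
∅ --a--> ∅  [seen]
∅ --b--> ∅  [seen]
{2, 3, 4} --a--> {1, 4}  [new]
{2, 3, 4} --b--> {3}  [new]
{1, 4} --a--> ∅  [seen]
{1, 4} --b--> {2, 3, 4}  [seen]
{3} --a--> {4}  [new]
{3} --b--> {3}  [seen]
{4} --a--> ∅  [seen]
{4} --b--> ∅  [seen]
Reachable DFA states: {1}, ∅, {2, 3, 4}, {1, 4}, {3}, {4}.
{1, 2} is not among them.

no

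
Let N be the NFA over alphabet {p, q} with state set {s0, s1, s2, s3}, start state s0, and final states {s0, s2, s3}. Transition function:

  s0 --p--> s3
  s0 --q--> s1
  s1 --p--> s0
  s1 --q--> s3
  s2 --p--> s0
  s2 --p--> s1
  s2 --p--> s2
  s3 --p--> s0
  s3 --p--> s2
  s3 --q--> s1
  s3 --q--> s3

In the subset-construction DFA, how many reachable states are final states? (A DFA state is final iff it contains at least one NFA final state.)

5

Start state of the DFA: {s0}.
{s0} --p--> {s3}  [new]
{s0} --q--> {s1}  [new]
{s3} --p--> {s0, s2}  [new]
{s3} --q--> {s1, s3}  [new]
{s1} --p--> {s0}  [seen]
{s1} --q--> {s3}  [seen]
{s0, s2} --p--> {s0, s1, s2, s3}  [new]
{s0, s2} --q--> {s1}  [seen]
{s1, s3} --p--> {s0, s2}  [seen]
{s1, s3} --q--> {s1, s3}  [seen]
{s0, s1, s2, s3} --p--> {s0, s1, s2, s3}  [seen]
{s0, s1, s2, s3} --q--> {s1, s3}  [seen]
Reachable DFA states: {s0}, {s3}, {s1}, {s0, s2}, {s1, s3}, {s0, s1, s2, s3}.
Accepting DFA states (contain an NFA accepting state): {s0}, {s3}, {s0, s2}, {s1, s3}, {s0, s1, s2, s3}.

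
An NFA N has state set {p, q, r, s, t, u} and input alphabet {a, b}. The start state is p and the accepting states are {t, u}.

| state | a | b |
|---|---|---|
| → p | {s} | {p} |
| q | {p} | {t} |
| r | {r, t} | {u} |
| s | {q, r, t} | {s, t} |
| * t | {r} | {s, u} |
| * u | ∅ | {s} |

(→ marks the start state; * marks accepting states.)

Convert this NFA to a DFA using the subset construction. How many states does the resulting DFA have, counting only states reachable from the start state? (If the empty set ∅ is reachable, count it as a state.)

13

Start state of the DFA: {p}.
{p} --a--> {s}  [new]
{p} --b--> {p}  [seen]
{s} --a--> {q, r, t}  [new]
{s} --b--> {s, t}  [new]
{q, r, t} --a--> {p, r, t}  [new]
{q, r, t} --b--> {s, t, u}  [new]
{s, t} --a--> {q, r, t}  [seen]
{s, t} --b--> {s, t, u}  [seen]
{p, r, t} --a--> {r, s, t}  [new]
{p, r, t} --b--> {p, s, u}  [new]
{s, t, u} --a--> {q, r, t}  [seen]
{s, t, u} --b--> {s, t, u}  [seen]
{r, s, t} --a--> {q, r, t}  [seen]
{r, s, t} --b--> {s, t, u}  [seen]
{p, s, u} --a--> {q, r, s, t}  [new]
{p, s, u} --b--> {p, s, t}  [new]
{q, r, s, t} --a--> {p, q, r, t}  [new]
{q, r, s, t} --b--> {s, t, u}  [seen]
{p, s, t} --a--> {q, r, s, t}  [seen]
{p, s, t} --b--> {p, s, t, u}  [new]
{p, q, r, t} --a--> {p, r, s, t}  [new]
{p, q, r, t} --b--> {p, s, t, u}  [seen]
{p, s, t, u} --a--> {q, r, s, t}  [seen]
{p, s, t, u} --b--> {p, s, t, u}  [seen]
{p, r, s, t} --a--> {q, r, s, t}  [seen]
{p, r, s, t} --b--> {p, s, t, u}  [seen]
Reachable DFA states: {p}, {s}, {q, r, t}, {s, t}, {p, r, t}, {s, t, u}, {r, s, t}, {p, s, u}, {q, r, s, t}, {p, s, t}, {p, q, r, t}, {p, s, t, u}, {p, r, s, t}.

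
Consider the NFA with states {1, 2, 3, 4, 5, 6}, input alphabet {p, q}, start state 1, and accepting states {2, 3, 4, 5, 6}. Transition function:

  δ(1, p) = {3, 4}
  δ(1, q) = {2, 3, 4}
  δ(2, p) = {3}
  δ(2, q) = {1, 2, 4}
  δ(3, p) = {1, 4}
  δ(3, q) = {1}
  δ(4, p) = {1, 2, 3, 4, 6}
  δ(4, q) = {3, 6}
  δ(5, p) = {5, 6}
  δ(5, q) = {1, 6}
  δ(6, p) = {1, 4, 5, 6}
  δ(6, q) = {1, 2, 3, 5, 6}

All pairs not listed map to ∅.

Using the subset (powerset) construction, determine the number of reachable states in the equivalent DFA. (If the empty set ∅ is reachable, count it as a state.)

Start state of the DFA: {1}.
{1} --p--> {3, 4}  [new]
{1} --q--> {2, 3, 4}  [new]
{3, 4} --p--> {1, 2, 3, 4, 6}  [new]
{3, 4} --q--> {1, 3, 6}  [new]
{2, 3, 4} --p--> {1, 2, 3, 4, 6}  [seen]
{2, 3, 4} --q--> {1, 2, 3, 4, 6}  [seen]
{1, 2, 3, 4, 6} --p--> {1, 2, 3, 4, 5, 6}  [new]
{1, 2, 3, 4, 6} --q--> {1, 2, 3, 4, 5, 6}  [seen]
{1, 3, 6} --p--> {1, 3, 4, 5, 6}  [new]
{1, 3, 6} --q--> {1, 2, 3, 4, 5, 6}  [seen]
{1, 2, 3, 4, 5, 6} --p--> {1, 2, 3, 4, 5, 6}  [seen]
{1, 2, 3, 4, 5, 6} --q--> {1, 2, 3, 4, 5, 6}  [seen]
{1, 3, 4, 5, 6} --p--> {1, 2, 3, 4, 5, 6}  [seen]
{1, 3, 4, 5, 6} --q--> {1, 2, 3, 4, 5, 6}  [seen]
Reachable DFA states: {1}, {3, 4}, {2, 3, 4}, {1, 2, 3, 4, 6}, {1, 3, 6}, {1, 2, 3, 4, 5, 6}, {1, 3, 4, 5, 6}.

7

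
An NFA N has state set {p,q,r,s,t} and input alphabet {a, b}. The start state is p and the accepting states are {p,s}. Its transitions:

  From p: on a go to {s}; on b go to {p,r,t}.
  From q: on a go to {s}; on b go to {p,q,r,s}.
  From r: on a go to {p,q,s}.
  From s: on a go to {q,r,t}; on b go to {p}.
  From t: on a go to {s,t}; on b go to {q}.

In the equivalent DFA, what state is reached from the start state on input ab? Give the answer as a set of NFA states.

Start: {p}.
δ(p,a) = {s}.
Union: {s}.
After a: {s}.
δ(s,b) = {p}.
Union: {p}.
After b: {p}.

{p}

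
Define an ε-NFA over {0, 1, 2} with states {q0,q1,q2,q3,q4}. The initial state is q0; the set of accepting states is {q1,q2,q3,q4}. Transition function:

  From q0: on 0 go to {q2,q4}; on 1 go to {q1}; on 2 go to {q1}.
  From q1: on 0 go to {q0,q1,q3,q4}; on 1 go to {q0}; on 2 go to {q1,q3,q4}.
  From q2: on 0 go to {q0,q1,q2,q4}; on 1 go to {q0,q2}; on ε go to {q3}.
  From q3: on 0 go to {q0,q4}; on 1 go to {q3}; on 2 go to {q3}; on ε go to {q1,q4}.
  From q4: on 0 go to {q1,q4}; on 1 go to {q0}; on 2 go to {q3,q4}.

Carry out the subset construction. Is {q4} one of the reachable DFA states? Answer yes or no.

no

Start state of the DFA: {q0} (ε-closure of the NFA start).
{q0} --0--> {q1,q2,q3,q4}  [new]
{q0} --1--> {q1}  [new]
{q0} --2--> {q1}  [seen]
{q1,q2,q3,q4} --0--> {q0,q1,q2,q3,q4}  [new]
{q1,q2,q3,q4} --1--> {q0,q1,q2,q3,q4}  [seen]
{q1,q2,q3,q4} --2--> {q1,q3,q4}  [new]
{q1} --0--> {q0,q1,q3,q4}  [new]
{q1} --1--> {q0}  [seen]
{q1} --2--> {q1,q3,q4}  [seen]
{q0,q1,q2,q3,q4} --0--> {q0,q1,q2,q3,q4}  [seen]
{q0,q1,q2,q3,q4} --1--> {q0,q1,q2,q3,q4}  [seen]
{q0,q1,q2,q3,q4} --2--> {q1,q3,q4}  [seen]
{q1,q3,q4} --0--> {q0,q1,q3,q4}  [seen]
{q1,q3,q4} --1--> {q0,q1,q3,q4}  [seen]
{q1,q3,q4} --2--> {q1,q3,q4}  [seen]
{q0,q1,q3,q4} --0--> {q0,q1,q2,q3,q4}  [seen]
{q0,q1,q3,q4} --1--> {q0,q1,q3,q4}  [seen]
{q0,q1,q3,q4} --2--> {q1,q3,q4}  [seen]
Reachable DFA states: {q0}, {q1,q2,q3,q4}, {q1}, {q0,q1,q2,q3,q4}, {q1,q3,q4}, {q0,q1,q3,q4}.
{q4} is not among them.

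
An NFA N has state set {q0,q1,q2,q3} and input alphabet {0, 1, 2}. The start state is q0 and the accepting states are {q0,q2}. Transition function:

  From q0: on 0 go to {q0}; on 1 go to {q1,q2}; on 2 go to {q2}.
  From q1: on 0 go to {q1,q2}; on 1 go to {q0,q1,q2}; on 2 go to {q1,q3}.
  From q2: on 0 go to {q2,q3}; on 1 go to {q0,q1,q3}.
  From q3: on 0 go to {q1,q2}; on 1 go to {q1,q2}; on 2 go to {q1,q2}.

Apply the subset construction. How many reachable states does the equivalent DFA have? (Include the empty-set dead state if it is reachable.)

Start state of the DFA: {q0}.
{q0} --0--> {q0}  [seen]
{q0} --1--> {q1,q2}  [new]
{q0} --2--> {q2}  [new]
{q1,q2} --0--> {q1,q2,q3}  [new]
{q1,q2} --1--> {q0,q1,q2,q3}  [new]
{q1,q2} --2--> {q1,q3}  [new]
{q2} --0--> {q2,q3}  [new]
{q2} --1--> {q0,q1,q3}  [new]
{q2} --2--> ∅  [new]
{q1,q2,q3} --0--> {q1,q2,q3}  [seen]
{q1,q2,q3} --1--> {q0,q1,q2,q3}  [seen]
{q1,q2,q3} --2--> {q1,q2,q3}  [seen]
{q0,q1,q2,q3} --0--> {q0,q1,q2,q3}  [seen]
{q0,q1,q2,q3} --1--> {q0,q1,q2,q3}  [seen]
{q0,q1,q2,q3} --2--> {q1,q2,q3}  [seen]
{q1,q3} --0--> {q1,q2}  [seen]
{q1,q3} --1--> {q0,q1,q2}  [new]
{q1,q3} --2--> {q1,q2,q3}  [seen]
{q2,q3} --0--> {q1,q2,q3}  [seen]
{q2,q3} --1--> {q0,q1,q2,q3}  [seen]
{q2,q3} --2--> {q1,q2}  [seen]
{q0,q1,q3} --0--> {q0,q1,q2}  [seen]
{q0,q1,q3} --1--> {q0,q1,q2}  [seen]
{q0,q1,q3} --2--> {q1,q2,q3}  [seen]
∅ --0--> ∅  [seen]
∅ --1--> ∅  [seen]
∅ --2--> ∅  [seen]
{q0,q1,q2} --0--> {q0,q1,q2,q3}  [seen]
{q0,q1,q2} --1--> {q0,q1,q2,q3}  [seen]
{q0,q1,q2} --2--> {q1,q2,q3}  [seen]
Reachable DFA states: {q0}, {q1,q2}, {q2}, {q1,q2,q3}, {q0,q1,q2,q3}, {q1,q3}, {q2,q3}, {q0,q1,q3}, ∅, {q0,q1,q2}.

10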